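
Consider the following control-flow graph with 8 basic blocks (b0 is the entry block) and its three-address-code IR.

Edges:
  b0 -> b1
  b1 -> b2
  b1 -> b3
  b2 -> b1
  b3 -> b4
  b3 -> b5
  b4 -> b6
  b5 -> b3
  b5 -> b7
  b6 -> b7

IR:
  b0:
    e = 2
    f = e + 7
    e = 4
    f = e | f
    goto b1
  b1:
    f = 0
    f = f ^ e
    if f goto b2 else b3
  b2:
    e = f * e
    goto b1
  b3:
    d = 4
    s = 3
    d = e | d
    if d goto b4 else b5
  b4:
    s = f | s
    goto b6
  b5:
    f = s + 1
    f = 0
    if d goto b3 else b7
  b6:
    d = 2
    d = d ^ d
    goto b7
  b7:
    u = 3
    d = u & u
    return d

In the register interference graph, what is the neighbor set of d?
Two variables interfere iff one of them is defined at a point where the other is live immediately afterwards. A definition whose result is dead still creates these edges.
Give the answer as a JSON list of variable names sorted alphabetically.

Block summaries:
  b0: {e,f} / ∅
  b1: {f} / {e}
  b2: {e} / {e,f}
  b3: {d,s} / {e}
  b4: {s} / {f,s}
  b5: {f} / {d,s}
  b6: {d} / ∅
  b7: {d,u} / ∅

Liveness:
  b0: in=∅ out={e}
  b1: in={e} out={e,f}
  b2: in={e,f} out={e}
  b3: in={e,f} out={d,e,f,s}
  b4: in={f,s} out=∅
  b5: in={d,e,s} out={e,f}
  b6: in=∅ out=∅
  b7: in=∅ out=∅

Conflict graph:
  d — {e,f,s}
  e — {d,f,s}
  f — {d,e,s}
  s — {d,e,f}
  u — ∅

N(d) = ["e", "f", "s"]

Answer: ["e", "f", "s"]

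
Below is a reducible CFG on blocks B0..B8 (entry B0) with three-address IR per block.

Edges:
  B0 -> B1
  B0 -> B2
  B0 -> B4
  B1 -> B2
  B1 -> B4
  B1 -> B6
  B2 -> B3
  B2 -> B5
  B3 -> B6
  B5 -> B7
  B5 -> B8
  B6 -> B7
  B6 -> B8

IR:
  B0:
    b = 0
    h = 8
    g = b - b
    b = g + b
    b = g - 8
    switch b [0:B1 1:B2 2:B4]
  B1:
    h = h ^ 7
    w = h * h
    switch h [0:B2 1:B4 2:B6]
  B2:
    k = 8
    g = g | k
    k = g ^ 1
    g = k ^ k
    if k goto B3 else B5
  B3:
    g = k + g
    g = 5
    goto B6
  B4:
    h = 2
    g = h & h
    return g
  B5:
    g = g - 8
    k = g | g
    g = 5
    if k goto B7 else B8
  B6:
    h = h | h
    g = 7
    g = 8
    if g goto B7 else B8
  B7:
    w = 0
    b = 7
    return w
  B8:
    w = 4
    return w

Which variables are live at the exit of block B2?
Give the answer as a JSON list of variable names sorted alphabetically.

Answer: ["g", "h", "k"]

Working:
def/use:
  B0 def {b,g,h} use ∅
  B1 def {h,w} use {h}
  B2 def {g,k} use {g}
  B3 def {g} use {g,k}
  B4 def {g,h} use ∅
  B5 def {g,k} use {g}
  B6 def {g,h} use {h}
  B7 def {b,w} use ∅
  B8 def {w} use ∅

Liveness:
  live B0: ∅→{g,h}
  live B1: {g,h}→{g,h}
  live B2: {g,h}→{g,h,k}
  live B3: {g,h,k}→{h}
  live B4: ∅→∅
  live B5: {g}→∅
  live B6: {h}→∅
  live B7: ∅→∅
  live B8: ∅→∅

live-out(B2) = ["g", "h", "k"]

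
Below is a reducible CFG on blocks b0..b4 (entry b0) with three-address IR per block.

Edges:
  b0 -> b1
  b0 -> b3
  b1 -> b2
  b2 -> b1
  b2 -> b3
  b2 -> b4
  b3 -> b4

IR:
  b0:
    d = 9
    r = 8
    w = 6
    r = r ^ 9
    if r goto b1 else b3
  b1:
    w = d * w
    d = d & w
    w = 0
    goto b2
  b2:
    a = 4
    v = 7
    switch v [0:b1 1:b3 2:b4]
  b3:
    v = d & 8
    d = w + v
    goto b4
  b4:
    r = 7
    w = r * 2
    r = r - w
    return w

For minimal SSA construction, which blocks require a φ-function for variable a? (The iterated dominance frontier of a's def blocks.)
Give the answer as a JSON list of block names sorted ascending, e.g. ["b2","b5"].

Answer: ["b1", "b3", "b4"]

Derivation:
idom tree: b1←b0 b2←b1 b3←b0 b4←b0
Dom at joins:
  b1: preds {b0,b2}: {b0} ∩ {b0,b1,b2} = {b0}; idom=b0
  b3: preds {b0,b2}: {b0} ∩ {b0,b1,b2} = {b0}; idom=b0
  b4: preds {b2,b3}: {b0,b1,b2} ∩ {b0,b3} = {b0}; idom=b0

DF walk-up:
  join b1 pred b0: · stop@b0
  join b1 pred b2: b2→b1 stop@b0
  join b3 pred b0: · stop@b0
  join b3 pred b2: b2→b1 stop@b0
  join b4 pred b2: b2→b1 stop@b0
  join b4 pred b3: b3 stop@b0
  DF(b0)=∅
  DF(b1)={b1,b3,b4}
  DF(b2)={b1,b3,b4}
  DF(b3)={b4}
  DF(b4)=∅

φ for a: defs {b2}
  DF⁺ = {b1,b3,b4}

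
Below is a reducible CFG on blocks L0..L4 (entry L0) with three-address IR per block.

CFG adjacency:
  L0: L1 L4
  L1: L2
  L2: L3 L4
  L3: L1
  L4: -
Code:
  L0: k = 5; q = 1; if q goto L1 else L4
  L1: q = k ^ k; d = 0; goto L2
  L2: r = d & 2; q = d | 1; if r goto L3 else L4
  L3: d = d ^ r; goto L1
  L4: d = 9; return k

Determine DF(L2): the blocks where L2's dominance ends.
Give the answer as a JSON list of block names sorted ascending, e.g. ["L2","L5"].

idom tree: L1←L0 L2←L1 L3←L2 L4←L0
Join-block Dom:
  L1: preds {L0,L3}: {L0} ∩ {L0,L1,L2,L3} = {L0}; idom=L0
  L4: preds {L0,L2}: {L0} ∩ {L0,L1,L2} = {L0}; idom=L0

DF walk-up:
  join L1 pred L0: · stop@L0
  join L1 pred L3: L3→L2→L1 stop@L0
  join L4 pred L0: · stop@L0
  join L4 pred L2: L2→L1 stop@L0
  L0 → ∅
  L1 → {L1,L4}
  L2 → {L1,L4}
  L3 → {L1}
  L4 → ∅

DF(L2) = ["L1", "L4"]

Answer: ["L1", "L4"]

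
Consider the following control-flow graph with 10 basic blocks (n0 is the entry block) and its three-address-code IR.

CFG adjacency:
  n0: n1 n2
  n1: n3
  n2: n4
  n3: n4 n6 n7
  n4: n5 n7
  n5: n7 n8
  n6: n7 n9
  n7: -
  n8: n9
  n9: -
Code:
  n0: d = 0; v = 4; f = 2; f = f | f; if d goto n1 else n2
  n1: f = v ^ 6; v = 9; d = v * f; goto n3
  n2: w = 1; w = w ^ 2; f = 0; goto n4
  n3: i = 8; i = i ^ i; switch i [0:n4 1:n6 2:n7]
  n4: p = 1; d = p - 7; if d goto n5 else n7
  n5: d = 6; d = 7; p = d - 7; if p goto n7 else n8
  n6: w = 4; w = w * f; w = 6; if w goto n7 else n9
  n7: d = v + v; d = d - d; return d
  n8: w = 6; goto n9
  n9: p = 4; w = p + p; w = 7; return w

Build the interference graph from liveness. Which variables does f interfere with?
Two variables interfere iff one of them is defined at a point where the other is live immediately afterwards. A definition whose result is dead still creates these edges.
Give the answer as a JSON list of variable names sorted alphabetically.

Per-block:
  n0: {d,f,v} / ∅
  n1: {d,f,v} / {v}
  n2: {f,w} / ∅
  n3: {i} / ∅
  n4: {d,p} / ∅
  n5: {d,p} / ∅
  n6: {w} / {f}
  n7: {d} / {v}
  n8: {w} / ∅
  n9: {p,w} / ∅

Liveness:
  live n0: ∅→{v}
  live n1: {v}→{f,v}
  live n2: {v}→{v}
  live n3: {f,v}→{f,v}
  live n4: {v}→{v}
  live n5: {v}→{v}
  live n6: {f,v}→{v}
  live n7: {v}→∅
  live n8: ∅→∅
  live n9: ∅→∅

Interference:
  d: {f,v}
  f: {d,i,v,w}
  i: {f,v}
  p: {v}
  v: {d,f,i,p,w}
  w: {f,v}

N(f) = ["d", "i", "v", "w"]

Answer: ["d", "i", "v", "w"]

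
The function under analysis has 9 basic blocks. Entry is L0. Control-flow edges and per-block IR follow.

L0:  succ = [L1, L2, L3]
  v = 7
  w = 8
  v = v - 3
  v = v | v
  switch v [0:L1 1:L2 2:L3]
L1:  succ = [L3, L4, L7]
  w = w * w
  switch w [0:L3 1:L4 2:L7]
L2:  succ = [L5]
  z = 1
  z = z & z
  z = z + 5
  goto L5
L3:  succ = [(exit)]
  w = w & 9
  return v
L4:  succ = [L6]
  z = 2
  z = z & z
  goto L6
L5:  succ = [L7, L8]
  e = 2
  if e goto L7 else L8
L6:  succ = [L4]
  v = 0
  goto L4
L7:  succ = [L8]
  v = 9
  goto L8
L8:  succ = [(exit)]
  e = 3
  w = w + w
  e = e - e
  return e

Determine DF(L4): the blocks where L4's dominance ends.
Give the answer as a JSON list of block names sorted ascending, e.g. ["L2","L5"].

Answer: ["L4"]

Derivation:
idom tree: L1←L0 L2←L0 L3←L0 L4←L1 L5←L2 L6←L4 L7←L0 L8←L0
Join-block Dom:
  L3: preds {L0,L1}: {L0} ∩ {L0,L1} = {L0}; idom=L0
  L4: preds {L1,L6}: {L0,L1} ∩ {L0,L1,L4,L6} = {L0,L1}; idom=L1
  L7: preds {L1,L5}: {L0,L1} ∩ {L0,L2,L5} = {L0}; idom=L0
  L8: preds {L5,L7}: {L0,L2,L5} ∩ {L0,L7} = {L0}; idom=L0

Frontier:
  L3←L0: walk · to L0
  L3←L1: walk L1 to L0
  L4←L1: walk · to L1
  L4←L6: walk L6→L4 to L1
  L7←L1: walk L1 to L0
  L7←L5: walk L5→L2 to L0
  L8←L5: walk L5→L2 to L0
  L8←L7: walk L7 to L0
  L0: DF=∅
  L1: DF={L3,L7}
  L2: DF={L7,L8}
  L3: DF=∅
  L4: DF={L4}
  L5: DF={L7,L8}
  L6: DF={L4}
  L7: DF={L8}
  L8: DF=∅

DF(L4) = ["L4"]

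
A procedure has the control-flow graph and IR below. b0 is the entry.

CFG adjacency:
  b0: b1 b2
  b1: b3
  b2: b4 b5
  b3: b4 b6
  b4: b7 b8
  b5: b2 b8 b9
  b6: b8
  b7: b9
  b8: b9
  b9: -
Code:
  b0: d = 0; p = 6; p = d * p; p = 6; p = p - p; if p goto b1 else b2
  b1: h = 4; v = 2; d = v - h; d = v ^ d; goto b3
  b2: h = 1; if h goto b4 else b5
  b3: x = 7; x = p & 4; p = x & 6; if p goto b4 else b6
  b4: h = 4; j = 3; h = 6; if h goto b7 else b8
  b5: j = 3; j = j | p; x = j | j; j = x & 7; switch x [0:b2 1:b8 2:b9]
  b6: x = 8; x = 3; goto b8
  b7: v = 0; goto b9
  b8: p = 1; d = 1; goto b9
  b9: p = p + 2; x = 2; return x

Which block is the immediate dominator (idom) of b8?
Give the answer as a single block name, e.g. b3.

idom tree: b1←b0 b2←b0 b3←b1 b4←b0 b5←b2 b6←b3 b7←b4 b8←b0 b9←b0
Dom∩ at merges:
  b2: preds {b0,b5}: {b0} ∩ {b0,b2,b5} = {b0}; idom=b0
  b4: preds {b2,b3}: {b0,b2} ∩ {b0,b1,b3} = {b0}; idom=b0
  b8: preds {b4,b5,b6}: {b0,b4} ∩ {b0,b2,b5} ∩ {b0,b1,b3,b6} = {b0}; idom=b0
  b9: preds {b5,b7,b8}: {b0,b2,b5} ∩ {b0,b4,b7} ∩ {b0,b8} = {b0}; idom=b0

idom(b8) = b0

Answer: b0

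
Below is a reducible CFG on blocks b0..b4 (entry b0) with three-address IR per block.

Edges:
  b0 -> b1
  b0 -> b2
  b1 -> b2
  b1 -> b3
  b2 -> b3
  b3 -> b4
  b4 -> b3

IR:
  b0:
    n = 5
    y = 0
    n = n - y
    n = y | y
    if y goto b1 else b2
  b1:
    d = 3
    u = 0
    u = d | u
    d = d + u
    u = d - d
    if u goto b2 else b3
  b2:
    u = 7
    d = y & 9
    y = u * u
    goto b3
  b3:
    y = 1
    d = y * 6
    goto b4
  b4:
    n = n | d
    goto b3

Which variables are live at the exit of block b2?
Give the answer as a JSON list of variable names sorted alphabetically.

Block summaries:
  b0: {n,y} / ∅
  b1: {d,u} / ∅
  b2: {d,u,y} / {y}
  b3: {d,y} / ∅
  b4: {n} / {d,n}

Live sets:
  b0 li=∅ lo={n,y}
  b1 li={n,y} lo={n,y}
  b2 li={n,y} lo={n}
  b3 li={n} lo={d,n}
  b4 li={d,n} lo={n}

live-out(b2) = ["n"]

Answer: ["n"]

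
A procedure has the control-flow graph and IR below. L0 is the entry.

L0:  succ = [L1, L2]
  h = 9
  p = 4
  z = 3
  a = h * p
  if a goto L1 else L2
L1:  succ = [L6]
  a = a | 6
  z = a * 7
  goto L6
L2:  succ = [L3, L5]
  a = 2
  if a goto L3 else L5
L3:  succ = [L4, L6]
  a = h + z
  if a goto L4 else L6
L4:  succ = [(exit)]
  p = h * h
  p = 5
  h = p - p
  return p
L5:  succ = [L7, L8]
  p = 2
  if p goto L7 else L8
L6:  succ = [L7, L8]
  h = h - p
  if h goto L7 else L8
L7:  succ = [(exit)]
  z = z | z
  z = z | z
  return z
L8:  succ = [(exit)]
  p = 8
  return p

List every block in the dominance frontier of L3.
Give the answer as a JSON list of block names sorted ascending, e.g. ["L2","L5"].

idom tree: L1←L0 L2←L0 L3←L2 L4←L3 L5←L2 L6←L0 L7←L0 L8←L0
Dom at joins:
  L6: preds {L1,L3}: {L0,L1} ∩ {L0,L2,L3} = {L0}; idom=L0
  L7: preds {L5,L6}: {L0,L2,L5} ∩ {L0,L6} = {L0}; idom=L0
  L8: preds {L5,L6}: {L0,L2,L5} ∩ {L0,L6} = {L0}; idom=L0

DF walk-up:
  join L6 pred L1: L1 stop@L0
  join L6 pred L3: L3→L2 stop@L0
  join L7 pred L5: L5→L2 stop@L0
  join L7 pred L6: L6 stop@L0
  join L8 pred L5: L5→L2 stop@L0
  join L8 pred L6: L6 stop@L0
  L0: DF=∅
  L1: DF={L6}
  L2: DF={L6,L7,L8}
  L3: DF={L6}
  L4: DF=∅
  L5: DF={L7,L8}
  L6: DF={L7,L8}
  L7: DF=∅
  L8: DF=∅

DF(L3) = ["L6"]

Answer: ["L6"]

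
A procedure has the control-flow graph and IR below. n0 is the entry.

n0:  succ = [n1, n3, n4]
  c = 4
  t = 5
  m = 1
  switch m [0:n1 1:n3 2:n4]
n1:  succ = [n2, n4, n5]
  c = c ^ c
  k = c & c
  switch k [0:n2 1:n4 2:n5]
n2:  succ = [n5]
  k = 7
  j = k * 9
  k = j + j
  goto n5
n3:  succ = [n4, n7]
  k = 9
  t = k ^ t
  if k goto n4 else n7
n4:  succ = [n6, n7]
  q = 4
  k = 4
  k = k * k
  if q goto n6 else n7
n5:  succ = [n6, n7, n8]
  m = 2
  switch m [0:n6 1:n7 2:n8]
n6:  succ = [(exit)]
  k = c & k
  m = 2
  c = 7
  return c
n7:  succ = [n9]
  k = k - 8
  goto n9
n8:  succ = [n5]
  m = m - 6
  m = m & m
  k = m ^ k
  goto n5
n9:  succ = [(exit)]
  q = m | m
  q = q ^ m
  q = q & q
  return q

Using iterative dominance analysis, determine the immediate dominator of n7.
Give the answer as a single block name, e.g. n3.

idom tree: n1←n0 n2←n1 n3←n0 n4←n0 n5←n1 n6←n0 n7←n0 n8←n5 n9←n7
Join-block Dom:
  n4: preds {n0,n1,n3}: {n0} ∩ {n0,n1} ∩ {n0,n3} = {n0}; idom=n0
  n5: preds {n1,n2,n8}: {n0,n1} ∩ {n0,n1,n2} ∩ {n0,n1,n5,n8} = {n0,n1}; idom=n1
  n6: preds {n4,n5}: {n0,n4} ∩ {n0,n1,n5} = {n0}; idom=n0
  n7: preds {n3,n4,n5}: {n0,n3} ∩ {n0,n4} ∩ {n0,n1,n5} = {n0}; idom=n0

idom(n7) = n0

Answer: n0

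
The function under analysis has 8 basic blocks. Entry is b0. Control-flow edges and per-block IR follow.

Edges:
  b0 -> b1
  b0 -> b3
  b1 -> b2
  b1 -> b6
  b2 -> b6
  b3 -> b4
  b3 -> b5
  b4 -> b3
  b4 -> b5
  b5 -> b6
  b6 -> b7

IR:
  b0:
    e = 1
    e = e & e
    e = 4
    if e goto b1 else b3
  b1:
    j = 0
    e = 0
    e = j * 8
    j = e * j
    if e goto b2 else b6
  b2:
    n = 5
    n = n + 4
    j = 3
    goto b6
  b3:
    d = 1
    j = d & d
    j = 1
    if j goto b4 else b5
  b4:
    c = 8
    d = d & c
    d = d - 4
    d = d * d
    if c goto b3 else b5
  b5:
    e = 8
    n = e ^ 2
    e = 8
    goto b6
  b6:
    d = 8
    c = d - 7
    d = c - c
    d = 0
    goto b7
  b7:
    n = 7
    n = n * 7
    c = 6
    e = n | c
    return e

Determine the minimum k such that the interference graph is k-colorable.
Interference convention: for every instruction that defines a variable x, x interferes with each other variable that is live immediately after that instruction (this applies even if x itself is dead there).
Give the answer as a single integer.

Block summaries:
  b0 def {e} use ∅
  b1 def {e,j} use ∅
  b2 def {j,n} use ∅
  b3 def {d,j} use ∅
  b4 def {c,d} use {d}
  b5 def {e,n} use ∅
  b6 def {c,d} use ∅
  b7 def {c,e,n} use ∅

Liveness:
  b0 li=∅ lo=∅
  b1 li=∅ lo=∅
  b2 li=∅ lo=∅
  b3 li=∅ lo={d}
  b4 li={d} lo=∅
  b5 li=∅ lo=∅
  b6 li=∅ lo=∅
  b7 li=∅ lo=∅

Interfere edges:
  c↔{d,n}
  d↔{c,j}
  e↔{j}
  j↔{d,e}
  n↔{c}

Colouring:
  clique {c,d} ⇒ need ≥ 2
  2-colouring: c0={c,j}  c1={d,e,n}
  χ = 2

Answer: 2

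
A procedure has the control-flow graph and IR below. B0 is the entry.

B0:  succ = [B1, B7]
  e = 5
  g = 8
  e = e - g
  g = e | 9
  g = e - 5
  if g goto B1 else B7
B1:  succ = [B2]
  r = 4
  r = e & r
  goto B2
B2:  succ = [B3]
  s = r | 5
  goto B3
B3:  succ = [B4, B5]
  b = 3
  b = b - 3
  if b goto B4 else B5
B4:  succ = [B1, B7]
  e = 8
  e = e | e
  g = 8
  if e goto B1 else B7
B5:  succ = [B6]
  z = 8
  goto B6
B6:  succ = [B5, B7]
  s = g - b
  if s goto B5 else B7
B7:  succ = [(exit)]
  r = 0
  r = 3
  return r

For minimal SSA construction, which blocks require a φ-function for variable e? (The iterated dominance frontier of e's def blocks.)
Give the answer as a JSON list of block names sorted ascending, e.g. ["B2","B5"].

idom tree: B1←B0 B2←B1 B3←B2 B4←B3 B5←B3 B6←B5 B7←B0
Dom at joins:
  B1: preds {B0,B4}: {B0} ∩ {B0,B1,B2,B3,B4} = {B0}; idom=B0
  B5: preds {B3,B6}: {B0,B1,B2,B3} ∩ {B0,B1,B2,B3,B5,B6} = {B0,B1,B2,B3}; idom=B3
  B7: preds {B0,B4,B6}: {B0} ∩ {B0,B1,B2,B3,B4} ∩ {B0,B1,B2,B3,B5,B6} = {B0}; idom=B0

DF derivation:
  join B1 pred B0: · stop@B0
  join B1 pred B4: B4→B3→B2→B1 stop@B0
  join B5 pred B3: · stop@B3
  join B5 pred B6: B6→B5 stop@B3
  join B7 pred B0: · stop@B0
  join B7 pred B4: B4→B3→B2→B1 stop@B0
  join B7 pred B6: B6→B5→B3→B2→B1 stop@B0
  B0: DF=∅
  B1: DF={B1,B7}
  B2: DF={B1,B7}
  B3: DF={B1,B7}
  B4: DF={B1,B7}
  B5: DF={B5,B7}
  B6: DF={B5,B7}
  B7: DF=∅

φ for e: defs {B0,B4}
  DF⁺ = {B1,B7}

Answer: ["B1", "B7"]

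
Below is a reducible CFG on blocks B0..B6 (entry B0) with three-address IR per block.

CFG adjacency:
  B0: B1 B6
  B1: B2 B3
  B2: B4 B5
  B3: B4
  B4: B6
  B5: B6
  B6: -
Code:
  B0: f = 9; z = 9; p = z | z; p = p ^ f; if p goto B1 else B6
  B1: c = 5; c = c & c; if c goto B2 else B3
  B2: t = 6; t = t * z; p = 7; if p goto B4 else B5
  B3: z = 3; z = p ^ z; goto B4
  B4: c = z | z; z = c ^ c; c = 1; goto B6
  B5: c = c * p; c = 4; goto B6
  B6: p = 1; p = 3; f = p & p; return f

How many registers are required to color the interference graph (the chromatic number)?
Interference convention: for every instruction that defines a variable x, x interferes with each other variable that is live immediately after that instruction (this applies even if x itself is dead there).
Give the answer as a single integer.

Answer: 3

Working:
def/use:
  B0 def {f,p,z} use ∅
  B1 def {c} use ∅
  B2 def {p,t} use {z}
  B3 def {z} use {p}
  B4 def {c,z} use {z}
  B5 def {c} use {c,p}
  B6 def {f,p} use ∅

Liveness:
  B0: in=∅ out={p,z}
  B1: in={p,z} out={c,p,z}
  B2: in={c,z} out={c,p,z}
  B3: in={p} out={z}
  B4: in={z} out=∅
  B5: in={c,p} out=∅
  B6: in=∅ out=∅

Interfere edges:
  c — {p,t,z}
  f — {p,z}
  p — {c,f,z}
  t — {c,z}
  z — {c,f,p,t}

Chromatic number:
  clique {c,p,z} ⇒ need ≥ 3
  assign c→r1 f→r1 p→r2 t→r2 z→r0 — no edge inside a register ⇒ χ ≤ 3
  χ = 3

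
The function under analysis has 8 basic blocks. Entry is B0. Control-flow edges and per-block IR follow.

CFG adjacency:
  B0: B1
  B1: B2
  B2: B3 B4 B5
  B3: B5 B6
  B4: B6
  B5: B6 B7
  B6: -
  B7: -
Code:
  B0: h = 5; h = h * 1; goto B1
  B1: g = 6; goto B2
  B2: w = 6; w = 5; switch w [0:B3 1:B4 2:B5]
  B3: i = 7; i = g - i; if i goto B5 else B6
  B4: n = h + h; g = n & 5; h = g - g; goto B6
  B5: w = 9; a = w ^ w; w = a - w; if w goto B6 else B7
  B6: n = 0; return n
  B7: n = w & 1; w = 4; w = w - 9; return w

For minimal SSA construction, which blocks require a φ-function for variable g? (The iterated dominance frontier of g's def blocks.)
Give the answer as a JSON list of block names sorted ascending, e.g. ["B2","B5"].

idom tree: B1←B0 B2←B1 B3←B2 B4←B2 B5←B2 B6←B2 B7←B5
Join-block Dom:
  B5: preds {B2,B3}: {B0,B1,B2} ∩ {B0,B1,B2,B3} = {B0,B1,B2}; idom=B2
  B6: preds {B3,B4,B5}: {B0,B1,B2,B3} ∩ {B0,B1,B2,B4} ∩ {B0,B1,B2,B5} = {B0,B1,B2}; idom=B2

DF walk-up:
  join B5 pred B2: · stop@B2
  join B5 pred B3: B3 stop@B2
  join B6 pred B3: B3 stop@B2
  join B6 pred B4: B4 stop@B2
  join B6 pred B5: B5 stop@B2
  B0 → ∅
  B1 → ∅
  B2 → ∅
  B3 → {B5,B6}
  B4 → {B6}
  B5 → {B6}
  B6 → ∅
  B7 → ∅

φ for g: defs {B1,B4}
  DF⁺ = {B6}

Answer: ["B6"]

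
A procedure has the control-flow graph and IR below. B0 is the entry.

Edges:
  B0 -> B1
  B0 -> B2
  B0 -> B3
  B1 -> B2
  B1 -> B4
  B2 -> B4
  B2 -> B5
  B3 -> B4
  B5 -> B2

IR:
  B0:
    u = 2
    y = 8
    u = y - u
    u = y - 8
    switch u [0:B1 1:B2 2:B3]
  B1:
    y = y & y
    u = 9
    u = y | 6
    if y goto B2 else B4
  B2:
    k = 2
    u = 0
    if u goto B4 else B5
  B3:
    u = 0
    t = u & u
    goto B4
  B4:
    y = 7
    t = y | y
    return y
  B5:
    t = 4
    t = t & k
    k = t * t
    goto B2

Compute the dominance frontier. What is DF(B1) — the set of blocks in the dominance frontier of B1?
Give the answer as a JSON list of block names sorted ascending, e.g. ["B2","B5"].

idom tree: B1←B0 B2←B0 B3←B0 B4←B0 B5←B2
Dom at joins:
  B2: preds {B0,B1,B5}: {B0} ∩ {B0,B1} ∩ {B0,B2,B5} = {B0}; idom=B0
  B4: preds {B1,B2,B3}: {B0,B1} ∩ {B0,B2} ∩ {B0,B3} = {B0}; idom=B0

DF derivation:
  B2←B0: walk · to B0
  B2←B1: walk B1 to B0
  B2←B5: walk B5→B2 to B0
  B4←B1: walk B1 to B0
  B4←B2: walk B2 to B0
  B4←B3: walk B3 to B0
  DF(B0)=∅
  DF(B1)={B2,B4}
  DF(B2)={B2,B4}
  DF(B3)={B4}
  DF(B4)=∅
  DF(B5)={B2}

DF(B1) = ["B2", "B4"]

Answer: ["B2", "B4"]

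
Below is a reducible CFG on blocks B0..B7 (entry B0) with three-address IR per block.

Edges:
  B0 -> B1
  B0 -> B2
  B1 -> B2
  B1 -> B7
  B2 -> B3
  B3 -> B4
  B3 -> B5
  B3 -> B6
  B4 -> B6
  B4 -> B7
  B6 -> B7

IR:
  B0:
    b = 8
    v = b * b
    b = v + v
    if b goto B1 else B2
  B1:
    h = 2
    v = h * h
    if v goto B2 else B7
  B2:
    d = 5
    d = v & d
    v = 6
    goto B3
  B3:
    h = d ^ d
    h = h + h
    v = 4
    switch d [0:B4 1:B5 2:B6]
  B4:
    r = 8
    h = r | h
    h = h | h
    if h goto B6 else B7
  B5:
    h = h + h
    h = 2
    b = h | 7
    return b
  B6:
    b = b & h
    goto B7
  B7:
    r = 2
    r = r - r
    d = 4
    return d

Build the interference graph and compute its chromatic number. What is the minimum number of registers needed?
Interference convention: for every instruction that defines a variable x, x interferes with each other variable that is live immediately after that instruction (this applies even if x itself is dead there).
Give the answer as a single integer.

Answer: 4

Analysis:
Per-block:
  B0: def={b,v} ue=∅
  B1: def={h,v} ue=∅
  B2: def={d,v} ue={v}
  B3: def={h,v} ue={d}
  B4: def={h,r} ue={h}
  B5: def={b,h} ue={h}
  B6: def={b} ue={b,h}
  B7: def={d,r} ue=∅

Backward fixpoint:
  B0: in=∅ out={b,v}
  B1: in={b} out={b,v}
  B2: in={b,v} out={b,d}
  B3: in={b,d} out={b,h}
  B4: in={b,h} out={b,h}
  B5: in={h} out=∅
  B6: in={b,h} out=∅
  B7: in=∅ out=∅

Conflict graph:
  b: {d,h,r,v}
  d: {b,h,v}
  h: {b,d,r,v}
  r: {b,h}
  v: {b,d,h}

Colouring:
  {b,d,h,v} pairwise interfere (4-clique) ⇒ χ ≥ 4
  4-colouring: c0={b}  c1={h}  c2={d,r}  c3={v}
  χ = 4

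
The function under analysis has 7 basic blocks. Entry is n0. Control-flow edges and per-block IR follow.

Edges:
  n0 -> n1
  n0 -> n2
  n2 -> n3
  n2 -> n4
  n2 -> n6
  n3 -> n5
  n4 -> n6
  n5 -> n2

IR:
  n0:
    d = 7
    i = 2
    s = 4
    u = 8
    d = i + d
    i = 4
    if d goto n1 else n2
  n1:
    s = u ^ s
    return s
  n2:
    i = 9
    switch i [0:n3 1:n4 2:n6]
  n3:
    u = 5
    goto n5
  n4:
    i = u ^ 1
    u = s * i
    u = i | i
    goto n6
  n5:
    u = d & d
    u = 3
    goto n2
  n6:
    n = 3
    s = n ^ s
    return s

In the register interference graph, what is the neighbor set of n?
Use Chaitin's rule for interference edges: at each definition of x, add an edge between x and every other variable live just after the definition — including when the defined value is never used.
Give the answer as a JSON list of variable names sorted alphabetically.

Per-block:
  n0: def={d,i,s,u} ue=∅
  n1: def={s} ue={s,u}
  n2: def={i} ue=∅
  n3: def={u} ue=∅
  n4: def={i,u} ue={s,u}
  n5: def={u} ue={d}
  n6: def={n,s} ue={s}

Backward fixpoint:
  live n0: ∅→{d,s,u}
  live n1: {s,u}→∅
  live n2: {d,s,u}→{d,s,u}
  live n3: {d,s}→{d,s}
  live n4: {s,u}→{s}
  live n5: {d,s}→{d,s,u}
  live n6: {s}→∅

Interference:
  d — {i,s,u}
  i — {d,s,u}
  n — {s}
  s — {d,i,n,u}
  u — {d,i,s}

N(n) = ["s"]

Answer: ["s"]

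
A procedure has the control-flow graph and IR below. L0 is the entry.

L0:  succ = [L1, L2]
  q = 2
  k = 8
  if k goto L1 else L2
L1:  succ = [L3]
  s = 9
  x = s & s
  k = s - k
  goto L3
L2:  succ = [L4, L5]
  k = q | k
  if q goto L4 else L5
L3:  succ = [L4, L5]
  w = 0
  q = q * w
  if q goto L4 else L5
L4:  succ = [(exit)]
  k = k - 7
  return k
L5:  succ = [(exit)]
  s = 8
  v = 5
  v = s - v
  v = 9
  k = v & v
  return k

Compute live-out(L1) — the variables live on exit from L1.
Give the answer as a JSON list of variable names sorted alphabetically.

Answer: ["k", "q"]

Analysis:
Block summaries:
  L0: {k,q} / ∅
  L1: {k,s,x} / {k}
  L2: {k} / {k,q}
  L3: {q,w} / {q}
  L4: {k} / {k}
  L5: {k,s,v} / ∅

Liveness:
  live L0: ∅→{k,q}
  live L1: {k,q}→{k,q}
  live L2: {k,q}→{k}
  live L3: {k,q}→{k}
  live L4: {k}→∅
  live L5: ∅→∅

live-out(L1) = ["k", "q"]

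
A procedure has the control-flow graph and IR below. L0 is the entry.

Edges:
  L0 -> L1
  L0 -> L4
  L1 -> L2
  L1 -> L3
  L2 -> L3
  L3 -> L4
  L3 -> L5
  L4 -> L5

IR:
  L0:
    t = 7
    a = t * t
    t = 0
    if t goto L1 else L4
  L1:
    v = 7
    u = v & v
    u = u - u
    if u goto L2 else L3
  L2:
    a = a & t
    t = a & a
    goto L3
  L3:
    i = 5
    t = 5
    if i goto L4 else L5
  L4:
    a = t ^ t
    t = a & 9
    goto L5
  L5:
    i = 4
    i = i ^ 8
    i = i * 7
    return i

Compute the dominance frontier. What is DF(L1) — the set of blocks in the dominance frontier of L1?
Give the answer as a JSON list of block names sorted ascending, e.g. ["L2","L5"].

Answer: ["L4", "L5"]

Derivation:
idom tree: L1←L0 L2←L1 L3←L1 L4←L0 L5←L0
Dom∩ at merges:
  L3: preds {L1,L2}: {L0,L1} ∩ {L0,L1,L2} = {L0,L1}; idom=L1
  L4: preds {L0,L3}: {L0} ∩ {L0,L1,L3} = {L0}; idom=L0
  L5: preds {L3,L4}: {L0,L1,L3} ∩ {L0,L4} = {L0}; idom=L0

Frontier:
  join L3 pred L1: · stop@L1
  join L3 pred L2: L2 stop@L1
  join L4 pred L0: · stop@L0
  join L4 pred L3: L3→L1 stop@L0
  join L5 pred L3: L3→L1 stop@L0
  join L5 pred L4: L4 stop@L0
  L0 → ∅
  L1 → {L4,L5}
  L2 → {L3}
  L3 → {L4,L5}
  L4 → {L5}
  L5 → ∅

DF(L1) = ["L4", "L5"]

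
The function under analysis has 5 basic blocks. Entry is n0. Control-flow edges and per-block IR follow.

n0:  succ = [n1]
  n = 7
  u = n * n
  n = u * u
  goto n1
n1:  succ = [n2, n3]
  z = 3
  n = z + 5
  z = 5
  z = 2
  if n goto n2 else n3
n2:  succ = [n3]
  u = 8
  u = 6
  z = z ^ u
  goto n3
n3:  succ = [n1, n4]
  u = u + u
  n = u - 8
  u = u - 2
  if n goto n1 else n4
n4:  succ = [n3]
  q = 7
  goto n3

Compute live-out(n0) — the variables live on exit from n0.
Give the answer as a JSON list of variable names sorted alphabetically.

Answer: ["u"]

Derivation:
Block summaries:
  n0: def={n,u} ue=∅
  n1: def={n,z} ue=∅
  n2: def={u,z} ue={z}
  n3: def={n,u} ue={u}
  n4: def={q} ue=∅

Live sets:
  live n0: ∅→{u}
  live n1: {u}→{u,z}
  live n2: {z}→{u}
  live n3: {u}→{u}
  live n4: {u}→{u}

live-out(n0) = ["u"]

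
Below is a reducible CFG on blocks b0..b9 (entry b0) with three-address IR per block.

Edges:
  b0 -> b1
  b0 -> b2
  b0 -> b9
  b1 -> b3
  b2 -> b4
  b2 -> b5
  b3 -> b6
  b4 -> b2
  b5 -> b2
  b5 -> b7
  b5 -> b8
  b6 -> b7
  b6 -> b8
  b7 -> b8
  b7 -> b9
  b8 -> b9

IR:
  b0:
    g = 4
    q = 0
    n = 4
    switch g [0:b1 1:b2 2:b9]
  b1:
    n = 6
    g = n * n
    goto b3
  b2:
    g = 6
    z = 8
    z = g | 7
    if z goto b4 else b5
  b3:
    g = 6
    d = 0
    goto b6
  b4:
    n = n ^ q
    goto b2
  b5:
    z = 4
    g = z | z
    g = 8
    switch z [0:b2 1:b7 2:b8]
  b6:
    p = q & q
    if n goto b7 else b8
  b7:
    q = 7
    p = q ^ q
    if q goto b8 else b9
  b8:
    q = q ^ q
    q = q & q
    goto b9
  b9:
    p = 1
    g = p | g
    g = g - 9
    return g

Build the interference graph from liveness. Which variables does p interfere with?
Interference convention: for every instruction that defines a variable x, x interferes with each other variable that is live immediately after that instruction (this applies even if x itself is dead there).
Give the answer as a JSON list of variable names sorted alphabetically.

Answer: ["g", "n", "q"]

Derivation:
Block summaries:
  b0: {g,n,q} / ∅
  b1: {g,n} / ∅
  b2: {g,z} / ∅
  b3: {d,g} / ∅
  b4: {n} / {n,q}
  b5: {g,z} / ∅
  b6: {p} / {n,q}
  b7: {p,q} / ∅
  b8: {q} / {q}
  b9: {g,p} / {g}

Liveness:
  b0: in=∅ out={g,n,q}
  b1: in={q} out={n,q}
  b2: in={n,q} out={n,q}
  b3: in={n,q} out={g,n,q}
  b4: in={n,q} out={n,q}
  b5: in={n,q} out={g,n,q}
  b6: in={g,n,q} out={g,q}
  b7: in={g} out={g,q}
  b8: in={g,q} out={g}
  b9: in={g} out=∅

Conflict graph:
  d↔{g,n,q}
  g↔{d,n,p,q,z}
  n↔{d,g,p,q,z}
  p↔{g,n,q}
  q↔{d,g,n,p,z}
  z↔{g,n,q}

N(p) = ["g", "n", "q"]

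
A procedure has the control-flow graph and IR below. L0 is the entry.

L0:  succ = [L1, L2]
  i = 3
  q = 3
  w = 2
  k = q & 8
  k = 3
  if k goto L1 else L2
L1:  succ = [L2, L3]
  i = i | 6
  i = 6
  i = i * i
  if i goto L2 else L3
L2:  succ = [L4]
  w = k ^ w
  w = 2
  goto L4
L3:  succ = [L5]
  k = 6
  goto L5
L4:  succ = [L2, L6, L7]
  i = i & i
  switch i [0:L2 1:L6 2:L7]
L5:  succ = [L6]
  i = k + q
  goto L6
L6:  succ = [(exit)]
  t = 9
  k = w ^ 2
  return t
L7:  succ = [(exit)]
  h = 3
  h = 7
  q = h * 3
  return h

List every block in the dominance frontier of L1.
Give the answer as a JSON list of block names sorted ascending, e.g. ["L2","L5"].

Answer: ["L2", "L6"]

Derivation:
idom tree: L1←L0 L2←L0 L3←L1 L4←L2 L5←L3 L6←L0 L7←L4
Join-block Dom:
  L2: preds {L0,L1,L4}: {L0} ∩ {L0,L1} ∩ {L0,L2,L4} = {L0}; idom=L0
  L6: preds {L4,L5}: {L0,L2,L4} ∩ {L0,L1,L3,L5} = {L0}; idom=L0

DF walk-up:
  L2←L0: walk · to L0
  L2←L1: walk L1 to L0
  L2←L4: walk L4→L2 to L0
  L6←L4: walk L4→L2 to L0
  L6←L5: walk L5→L3→L1 to L0
  DF(L0)=∅
  DF(L1)={L2,L6}
  DF(L2)={L2,L6}
  DF(L3)={L6}
  DF(L4)={L2,L6}
  DF(L5)={L6}
  DF(L6)=∅
  DF(L7)=∅

DF(L1) = ["L2", "L6"]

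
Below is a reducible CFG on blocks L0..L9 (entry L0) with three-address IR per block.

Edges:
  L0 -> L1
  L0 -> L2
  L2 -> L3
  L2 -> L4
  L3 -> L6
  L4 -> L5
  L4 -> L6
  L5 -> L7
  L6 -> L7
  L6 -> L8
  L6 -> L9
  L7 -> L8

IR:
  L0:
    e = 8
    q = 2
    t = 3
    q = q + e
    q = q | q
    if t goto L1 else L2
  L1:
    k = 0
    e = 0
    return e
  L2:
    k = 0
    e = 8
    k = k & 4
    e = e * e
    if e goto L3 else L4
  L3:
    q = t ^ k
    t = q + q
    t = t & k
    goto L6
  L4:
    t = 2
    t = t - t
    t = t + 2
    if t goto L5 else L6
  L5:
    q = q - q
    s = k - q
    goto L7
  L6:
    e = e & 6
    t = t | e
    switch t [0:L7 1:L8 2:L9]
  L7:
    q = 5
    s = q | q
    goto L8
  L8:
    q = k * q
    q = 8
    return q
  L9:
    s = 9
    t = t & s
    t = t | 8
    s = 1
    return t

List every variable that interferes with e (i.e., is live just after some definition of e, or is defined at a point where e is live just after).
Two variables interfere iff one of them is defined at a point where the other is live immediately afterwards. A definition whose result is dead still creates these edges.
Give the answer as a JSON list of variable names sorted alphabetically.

Per-block:
  L0: def={e,q,t} ue=∅
  L1: def={e,k} ue=∅
  L2: def={e,k} ue=∅
  L3: def={q,t} ue={k,t}
  L4: def={t} ue=∅
  L5: def={q,s} ue={k,q}
  L6: def={e,t} ue={e,t}
  L7: def={q,s} ue=∅
  L8: def={q} ue={k,q}
  L9: def={s,t} ue={t}

Liveness:
  L0 li=∅ lo={q,t}
  L1 li=∅ lo=∅
  L2 li={q,t} lo={e,k,q,t}
  L3 li={e,k,t} lo={e,k,q,t}
  L4 li={e,k,q} lo={e,k,q,t}
  L5 li={k,q} lo={k}
  L6 li={e,k,q,t} lo={k,q,t}
  L7 li={k} lo={k,q}
  L8 li={k,q} lo=∅
  L9 li={t} lo=∅

Interference:
  e: {k,q,t}
  k: {e,q,s,t}
  q: {e,k,s,t}
  s: {k,q,t}
  t: {e,k,q,s}

N(e) = ["k", "q", "t"]

Answer: ["k", "q", "t"]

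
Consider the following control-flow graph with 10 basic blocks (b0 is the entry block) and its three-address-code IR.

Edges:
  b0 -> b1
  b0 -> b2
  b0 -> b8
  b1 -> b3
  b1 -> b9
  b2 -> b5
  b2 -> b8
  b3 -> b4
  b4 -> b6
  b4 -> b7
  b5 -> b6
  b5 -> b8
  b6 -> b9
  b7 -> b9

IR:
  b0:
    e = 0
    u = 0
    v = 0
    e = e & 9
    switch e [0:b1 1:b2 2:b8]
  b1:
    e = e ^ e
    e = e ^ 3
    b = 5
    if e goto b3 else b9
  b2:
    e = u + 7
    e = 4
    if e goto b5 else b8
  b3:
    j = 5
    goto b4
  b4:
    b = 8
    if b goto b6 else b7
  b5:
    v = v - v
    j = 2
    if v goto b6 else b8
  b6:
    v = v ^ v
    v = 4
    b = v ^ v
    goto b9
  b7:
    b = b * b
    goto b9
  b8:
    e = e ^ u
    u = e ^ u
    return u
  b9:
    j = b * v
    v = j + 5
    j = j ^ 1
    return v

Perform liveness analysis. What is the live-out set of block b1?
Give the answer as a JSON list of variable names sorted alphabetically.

Answer: ["b", "v"]

Working:
def/use:
  b0: {e,u,v} / ∅
  b1: {b,e} / {e}
  b2: {e} / {u}
  b3: {j} / ∅
  b4: {b} / ∅
  b5: {j,v} / {v}
  b6: {b,v} / {v}
  b7: {b} / {b}
  b8: {e,u} / {e,u}
  b9: {j,v} / {b,v}

Liveness:
  b0: in=∅ out={e,u,v}
  b1: in={e,v} out={b,v}
  b2: in={u,v} out={e,u,v}
  b3: in={v} out={v}
  b4: in={v} out={b,v}
  b5: in={e,u,v} out={e,u,v}
  b6: in={v} out={b,v}
  b7: in={b,v} out={b,v}
  b8: in={e,u} out=∅
  b9: in={b,v} out=∅

live-out(b1) = ["b", "v"]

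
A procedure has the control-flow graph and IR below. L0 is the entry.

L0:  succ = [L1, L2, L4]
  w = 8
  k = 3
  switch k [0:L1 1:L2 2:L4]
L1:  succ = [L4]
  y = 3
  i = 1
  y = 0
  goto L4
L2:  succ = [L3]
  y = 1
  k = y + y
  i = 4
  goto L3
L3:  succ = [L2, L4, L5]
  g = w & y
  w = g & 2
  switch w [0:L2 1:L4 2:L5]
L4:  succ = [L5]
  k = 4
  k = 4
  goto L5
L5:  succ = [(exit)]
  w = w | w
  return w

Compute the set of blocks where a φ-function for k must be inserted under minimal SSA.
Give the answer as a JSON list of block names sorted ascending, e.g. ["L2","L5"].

Answer: ["L2", "L4", "L5"]

Analysis:
idom tree: L1←L0 L2←L0 L3←L2 L4←L0 L5←L0
Join-block Dom:
  L2: preds {L0,L3}: {L0} ∩ {L0,L2,L3} = {L0}; idom=L0
  L4: preds {L0,L1,L3}: {L0} ∩ {L0,L1} ∩ {L0,L2,L3} = {L0}; idom=L0
  L5: preds {L3,L4}: {L0,L2,L3} ∩ {L0,L4} = {L0}; idom=L0

Frontier:
  join L2 pred L0: · stop@L0
  join L2 pred L3: L3→L2 stop@L0
  join L4 pred L0: · stop@L0
  join L4 pred L1: L1 stop@L0
  join L4 pred L3: L3→L2 stop@L0
  join L5 pred L3: L3→L2 stop@L0
  join L5 pred L4: L4 stop@L0
  L0 → ∅
  L1 → {L4}
  L2 → {L2,L4,L5}
  L3 → {L2,L4,L5}
  L4 → {L5}
  L5 → ∅

φ for k: defs {L0,L2,L4}
  DF⁺ = {L2,L4,L5}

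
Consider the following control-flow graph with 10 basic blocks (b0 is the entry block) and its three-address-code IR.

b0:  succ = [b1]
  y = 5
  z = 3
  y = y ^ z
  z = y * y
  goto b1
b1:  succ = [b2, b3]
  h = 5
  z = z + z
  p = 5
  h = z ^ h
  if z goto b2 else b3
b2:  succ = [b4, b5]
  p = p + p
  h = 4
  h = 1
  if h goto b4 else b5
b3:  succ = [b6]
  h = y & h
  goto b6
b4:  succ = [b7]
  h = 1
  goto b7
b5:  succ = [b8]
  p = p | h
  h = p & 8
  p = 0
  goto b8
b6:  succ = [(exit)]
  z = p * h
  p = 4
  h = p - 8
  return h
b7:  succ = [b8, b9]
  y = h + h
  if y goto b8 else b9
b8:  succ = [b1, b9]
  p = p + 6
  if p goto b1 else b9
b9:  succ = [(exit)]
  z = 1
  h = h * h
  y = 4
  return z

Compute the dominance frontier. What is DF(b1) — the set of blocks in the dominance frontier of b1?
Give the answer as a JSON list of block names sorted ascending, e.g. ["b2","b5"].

Answer: ["b1"]

Analysis:
idom tree: b1←b0 b2←b1 b3←b1 b4←b2 b5←b2 b6←b3 b7←b4 b8←b2 b9←b2
Join-block Dom:
  b1: preds {b0,b8}: {b0} ∩ {b0,b1,b2,b8} = {b0}; idom=b0
  b8: preds {b5,b7}: {b0,b1,b2,b5} ∩ {b0,b1,b2,b4,b7} = {b0,b1,b2}; idom=b2
  b9: preds {b7,b8}: {b0,b1,b2,b4,b7} ∩ {b0,b1,b2,b8} = {b0,b1,b2}; idom=b2

DF walk-up:
  join b1 pred b0: · stop@b0
  join b1 pred b8: b8→b2→b1 stop@b0
  join b8 pred b5: b5 stop@b2
  join b8 pred b7: b7→b4 stop@b2
  join b9 pred b7: b7→b4 stop@b2
  join b9 pred b8: b8 stop@b2
  b0 → ∅
  b1 → {b1}
  b2 → {b1}
  b3 → ∅
  b4 → {b8,b9}
  b5 → {b8}
  b6 → ∅
  b7 → {b8,b9}
  b8 → {b1,b9}
  b9 → ∅

DF(b1) = ["b1"]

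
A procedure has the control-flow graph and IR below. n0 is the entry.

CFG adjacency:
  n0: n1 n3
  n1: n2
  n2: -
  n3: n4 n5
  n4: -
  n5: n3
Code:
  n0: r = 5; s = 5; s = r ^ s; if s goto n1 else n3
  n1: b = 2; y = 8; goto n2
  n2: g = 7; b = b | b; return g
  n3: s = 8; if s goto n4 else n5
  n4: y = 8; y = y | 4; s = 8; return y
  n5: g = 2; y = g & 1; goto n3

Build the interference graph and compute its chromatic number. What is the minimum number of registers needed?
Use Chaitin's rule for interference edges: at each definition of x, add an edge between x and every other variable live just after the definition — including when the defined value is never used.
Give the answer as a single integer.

def/use:
  n0: def={r,s} ue=∅
  n1: def={b,y} ue=∅
  n2: def={b,g} ue={b}
  n3: def={s} ue=∅
  n4: def={s,y} ue=∅
  n5: def={g,y} ue=∅

Backward fixpoint:
  n0: in=∅ out=∅
  n1: in=∅ out={b}
  n2: in={b} out=∅
  n3: in=∅ out=∅
  n4: in=∅ out=∅
  n5: in=∅ out=∅

Interfere edges:
  b: {g,y}
  g: {b}
  r: {s}
  s: {r,y}
  y: {b,s}

Registers:
  {b,g} pairwise interfere (2-clique) ⇒ χ ≥ 2
  2-colouring: r0={b,s}  r1={g,r,y}
  χ = 2

Answer: 2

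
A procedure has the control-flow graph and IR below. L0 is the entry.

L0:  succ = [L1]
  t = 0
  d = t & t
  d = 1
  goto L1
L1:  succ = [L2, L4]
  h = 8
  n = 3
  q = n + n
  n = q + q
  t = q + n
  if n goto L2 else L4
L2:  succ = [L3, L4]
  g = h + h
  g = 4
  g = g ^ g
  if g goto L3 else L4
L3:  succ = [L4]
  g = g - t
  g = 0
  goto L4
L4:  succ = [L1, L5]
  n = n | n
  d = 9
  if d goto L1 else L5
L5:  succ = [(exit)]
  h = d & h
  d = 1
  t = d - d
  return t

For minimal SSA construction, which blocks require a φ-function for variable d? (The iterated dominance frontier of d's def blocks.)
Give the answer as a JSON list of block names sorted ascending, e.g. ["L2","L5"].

idom tree: L1←L0 L2←L1 L3←L2 L4←L1 L5←L4
Dom at joins:
  L1: preds {L0,L4}: {L0} ∩ {L0,L1,L4} = {L0}; idom=L0
  L4: preds {L1,L2,L3}: {L0,L1} ∩ {L0,L1,L2} ∩ {L0,L1,L2,L3} = {L0,L1}; idom=L1

DF derivation:
  join L1 pred L0: · stop@L0
  join L1 pred L4: L4→L1 stop@L0
  join L4 pred L1: · stop@L1
  join L4 pred L2: L2 stop@L1
  join L4 pred L3: L3→L2 stop@L1
  L0 → ∅
  L1 → {L1}
  L2 → {L4}
  L3 → {L4}
  L4 → {L1}
  L5 → ∅

φ for d: defs {L0,L4,L5}
  DF⁺ = {L1}

Answer: ["L1"]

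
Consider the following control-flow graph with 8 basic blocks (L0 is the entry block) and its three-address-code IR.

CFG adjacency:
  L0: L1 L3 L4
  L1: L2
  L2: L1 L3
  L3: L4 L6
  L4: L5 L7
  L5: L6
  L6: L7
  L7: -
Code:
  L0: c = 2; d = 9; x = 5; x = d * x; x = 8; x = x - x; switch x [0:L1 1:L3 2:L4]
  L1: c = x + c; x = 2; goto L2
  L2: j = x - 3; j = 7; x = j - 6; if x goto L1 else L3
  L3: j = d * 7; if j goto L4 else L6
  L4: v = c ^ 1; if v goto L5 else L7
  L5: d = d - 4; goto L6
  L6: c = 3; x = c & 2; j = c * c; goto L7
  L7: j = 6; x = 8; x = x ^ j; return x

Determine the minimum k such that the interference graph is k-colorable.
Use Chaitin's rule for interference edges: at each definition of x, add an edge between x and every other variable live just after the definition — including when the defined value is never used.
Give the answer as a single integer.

Answer: 4

Derivation:
def/use:
  L0: {c,d,x} / ∅
  L1: {c,x} / {c,x}
  L2: {j,x} / {x}
  L3: {j} / {d}
  L4: {v} / {c}
  L5: {d} / {d}
  L6: {c,j,x} / ∅
  L7: {j,x} / ∅

Backward fixpoint:
  L0: in=∅ out={c,d,x}
  L1: in={c,d,x} out={c,d,x}
  L2: in={c,d,x} out={c,d,x}
  L3: in={c,d} out={c,d}
  L4: in={c,d} out={d}
  L5: in={d} out=∅
  L6: in=∅ out=∅
  L7: in=∅ out=∅

Interference:
  c: {d,j,x}
  d: {c,j,v,x}
  j: {c,d,x}
  v: {d}
  x: {c,d,j}

Registers:
  {c,d,j,x} pairwise interfere (4-clique) ⇒ χ ≥ 4
  4-colouring: c0={d}  c1={c,v}  c2={j}  c3={x}
  χ = 4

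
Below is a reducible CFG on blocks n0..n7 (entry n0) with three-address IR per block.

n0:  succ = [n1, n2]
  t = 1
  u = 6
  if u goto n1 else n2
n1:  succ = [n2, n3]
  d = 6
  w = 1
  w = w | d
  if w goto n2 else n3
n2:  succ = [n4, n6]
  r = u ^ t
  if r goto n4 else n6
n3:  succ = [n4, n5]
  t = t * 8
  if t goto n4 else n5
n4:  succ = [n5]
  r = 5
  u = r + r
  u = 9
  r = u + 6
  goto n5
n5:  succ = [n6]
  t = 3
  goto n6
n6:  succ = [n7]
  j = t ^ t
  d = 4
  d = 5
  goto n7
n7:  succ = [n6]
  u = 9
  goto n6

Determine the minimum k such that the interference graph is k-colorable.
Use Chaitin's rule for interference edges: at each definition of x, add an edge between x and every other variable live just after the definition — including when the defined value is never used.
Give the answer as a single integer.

Answer: 4

Derivation:
Per-block:
  n0 def {t,u} use ∅
  n1 def {d,w} use ∅
  n2 def {r} use {t,u}
  n3 def {t} use {t}
  n4 def {r,u} use ∅
  n5 def {t} use ∅
  n6 def {d,j} use {t}
  n7 def {u} use ∅

Backward fixpoint:
  n0: in=∅ out={t,u}
  n1: in={t,u} out={t,u}
  n2: in={t,u} out={t}
  n3: in={t} out=∅
  n4: in=∅ out=∅
  n5: in=∅ out={t}
  n6: in={t} out={t}
  n7: in={t} out={t}

Interference:
  d: {t,u,w}
  j: {t}
  r: {t}
  t: {d,j,r,u,w}
  u: {d,t,w}
  w: {d,t,u}

Registers:
  clique {d,t,u,w} ⇒ need ≥ 4
  4-colouring: c0={t}  c1={d,j,r}  c2={u}  c3={w}
  χ = 4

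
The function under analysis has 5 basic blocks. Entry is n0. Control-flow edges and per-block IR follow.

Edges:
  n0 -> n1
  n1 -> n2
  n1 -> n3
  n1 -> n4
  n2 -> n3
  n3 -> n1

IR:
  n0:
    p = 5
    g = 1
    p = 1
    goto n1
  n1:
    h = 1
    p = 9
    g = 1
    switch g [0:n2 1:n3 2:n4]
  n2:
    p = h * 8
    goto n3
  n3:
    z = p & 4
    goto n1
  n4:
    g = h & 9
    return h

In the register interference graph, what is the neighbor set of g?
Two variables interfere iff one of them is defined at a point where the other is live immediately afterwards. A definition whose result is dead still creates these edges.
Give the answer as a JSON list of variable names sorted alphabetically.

Answer: ["h", "p"]

Derivation:
Per-block:
  n0 def {g,p} use ∅
  n1 def {g,h,p} use ∅
  n2 def {p} use {h}
  n3 def {z} use {p}
  n4 def {g} use {h}

Live sets:
  n0: in=∅ out=∅
  n1: in=∅ out={h,p}
  n2: in={h} out={p}
  n3: in={p} out=∅
  n4: in={h} out=∅

Interference:
  g↔{h,p}
  h↔{g,p}
  p↔{g,h}
  z↔∅

N(g) = ["h", "p"]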